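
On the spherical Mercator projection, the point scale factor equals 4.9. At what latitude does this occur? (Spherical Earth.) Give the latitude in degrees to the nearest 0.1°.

Mercator scale is k = sec φ = 1/cos φ.
1/cos φ = 4.9  ⇒  cos φ = 0.2041  ⇒  φ = arccos(0.2041) ≈ 78.2°.

78.2°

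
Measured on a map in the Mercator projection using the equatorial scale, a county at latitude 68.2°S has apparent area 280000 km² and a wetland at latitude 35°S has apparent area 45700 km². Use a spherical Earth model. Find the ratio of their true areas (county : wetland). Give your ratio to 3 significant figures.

1.26

Since Mercator area scale is 1/cos²φ, the true area equals the apparent area multiplied by cos²φ.
True area of county: 280000 × cos²(68.2°) = 280000 × 0.1379 = 38620 km².
True area of wetland: 45700 × cos²(35°) = 45700 × 0.6710 = 30670 km².
Ratio = 38620 / 30670 ≈ 1.26.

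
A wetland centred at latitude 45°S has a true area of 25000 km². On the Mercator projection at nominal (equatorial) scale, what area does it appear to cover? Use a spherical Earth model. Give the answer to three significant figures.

50000 km²

The Mercator projection is conformal; its linear scale factor is the same in every direction and equals sec φ = 1/cos φ.
Areal scale = k² = sec²φ = 1/cos²(45°) = 1/0.7071² = 2.000.
Apparent area = 25000 × 2.000 ≈ 50000 km².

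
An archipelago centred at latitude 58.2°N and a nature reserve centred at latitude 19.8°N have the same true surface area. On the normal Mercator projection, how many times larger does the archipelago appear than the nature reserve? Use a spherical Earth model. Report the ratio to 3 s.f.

3.19

Mercator is conformal with k = sec φ, so areal scale = k² = sec²φ.
At 58.2°: sec²(58.2°) = 1/0.5270² = 3.601.
At 19.8°: sec²(19.8°) = 1/0.9409² = 1.130.
Ratio = 3.601/1.130 = cos²(19.8°)/cos²(58.2°) ≈ 3.19.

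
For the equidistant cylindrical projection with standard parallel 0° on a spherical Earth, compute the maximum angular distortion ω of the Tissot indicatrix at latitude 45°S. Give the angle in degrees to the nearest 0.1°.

19.8°

For the equirectangular projection with φ₀ = 0 (plate carrée), h = 1 along meridians and k = sec φ along parallels.
At 45°: h = 1.000, k = 1.414; principal scales a = 1.414, b = 1.000.
sin(ω/2) = (a − b)/(a + b) = 0.4142/2.414 = 0.1716, so ω = 2 arcsin(0.1716) ≈ 19.8°.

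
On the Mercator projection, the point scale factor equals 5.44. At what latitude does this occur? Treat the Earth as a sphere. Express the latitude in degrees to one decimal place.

79.4°

Mercator scale is k = sec φ = 1/cos φ.
1/cos φ = 5.44  ⇒  cos φ = 0.1838  ⇒  φ = arccos(0.1838) ≈ 79.4°.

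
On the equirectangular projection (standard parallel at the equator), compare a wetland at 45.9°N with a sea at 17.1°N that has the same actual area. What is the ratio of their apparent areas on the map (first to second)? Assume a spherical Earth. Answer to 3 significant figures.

1.37

Plate carrée maps x = Rλ, y = Rφ. The meridian scale is h = 1 and the parallel scale is k = 1/cos φ = sec φ.
Areal scale at 45.9°: h·k = 1.000 × 1.437 = 1.437.
Areal scale at 17.1°: h·k = 1.000 × 1.046 = 1.046.
Ratio = 1.437/1.046 ≈ 1.37.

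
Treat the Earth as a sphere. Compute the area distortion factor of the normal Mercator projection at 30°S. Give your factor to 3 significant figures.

1.33

The Mercator projection is conformal; its linear scale factor is the same in every direction and equals sec φ = 1/cos φ.
Areal scale = k² = sec²φ = 1/cos²(30°) = 1/0.8660² = 1.333.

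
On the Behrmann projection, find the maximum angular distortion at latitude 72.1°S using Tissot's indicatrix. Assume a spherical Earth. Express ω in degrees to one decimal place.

The Behrmann projection is cylindrical equal-area with φ₀ = 30°. For cylindrical equal-area with standard parallel φ₀, h = cos φ / cos φ₀ and k = cos φ₀ / cos φ, so h·k = 1.
At 72.1°: h = 0.3549, k = 2.818; principal scales a = 2.818, b = 0.3549.
sin(ω/2) = (a − b)/(a + b) = 2.463/3.173 = 0.7763, so ω = 2 arcsin(0.7763) ≈ 101.8°.

101.8°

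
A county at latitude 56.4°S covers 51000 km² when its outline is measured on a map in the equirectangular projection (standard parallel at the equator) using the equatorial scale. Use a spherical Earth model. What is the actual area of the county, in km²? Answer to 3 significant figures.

For the equirectangular projection with φ₀ = 0 (plate carrée), h = 1 along meridians and k = sec φ along parallels.
Areal scale = h·k = 1 × sec φ; at 56.4°, h = 1.000, k = 1.807, so h·k = 1.807.
True area = apparent / (areal scale) = 51000 / 1.807 ≈ 28200 km².

28200 km²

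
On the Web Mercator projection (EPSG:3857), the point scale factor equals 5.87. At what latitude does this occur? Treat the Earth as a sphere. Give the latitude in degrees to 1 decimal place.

Mercator scale is k = sec φ = 1/cos φ.
1/cos φ = 5.87  ⇒  cos φ = 0.1704  ⇒  φ = arccos(0.1704) ≈ 80.2°.

80.2°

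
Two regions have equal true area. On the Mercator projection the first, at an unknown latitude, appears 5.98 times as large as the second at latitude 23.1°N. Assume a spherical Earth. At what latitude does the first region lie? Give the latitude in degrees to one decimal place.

On Mercator, (apparent₁)/(apparent₂) = sec²φ₁ / sec²φ₂ when true areas are equal.
cos²φ₂ / cos²φ₁ = 5.98  ⇒  cos φ₁ = cos 23.1° / √5.98 = 0.9198/2.445 = 0.3761.
φ₁ = arccos(0.3761) ≈ 67.9°.

67.9°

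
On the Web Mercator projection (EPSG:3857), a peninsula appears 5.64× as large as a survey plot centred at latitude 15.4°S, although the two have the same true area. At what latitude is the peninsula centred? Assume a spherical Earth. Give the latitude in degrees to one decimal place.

66.0°

Mercator areal scale is sec²φ, so apparent-area ratio = sec²φ₁ / sec²φ₂ = cos²φ₂ / cos²φ₁.
cos²φ₂ / cos²φ₁ = 5.64  ⇒  cos φ₁ = cos 15.4° / √5.64 = 0.9641/2.375 = 0.4060.
φ₁ = arccos(0.4060) ≈ 66.0°.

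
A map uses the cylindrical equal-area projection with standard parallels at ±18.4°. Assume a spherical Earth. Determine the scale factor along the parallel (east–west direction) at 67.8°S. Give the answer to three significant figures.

2.51

Cylindrical equal-area (φ₀ = 18.4°): h = cos φ / cos 18.4° along meridians, k = cos 18.4° / cos φ along parallels; h·k = 1.
k = cos 18.4° / cos 67.8° = 0.9489/0.3778 = 2.511.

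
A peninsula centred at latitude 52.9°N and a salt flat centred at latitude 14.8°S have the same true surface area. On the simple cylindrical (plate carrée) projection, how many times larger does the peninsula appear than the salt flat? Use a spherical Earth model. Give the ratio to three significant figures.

1.60

In the plate carrée (x = Rλ, y = Rφ), meridians are true-scale (h = 1) and parallels are stretched by k = sec φ.
Areal scale at 52.9°: h·k = 1.000 × 1.658 = 1.658.
Areal scale at 14.8°: h·k = 1.000 × 1.034 = 1.034.
Ratio = 1.658/1.034 ≈ 1.60.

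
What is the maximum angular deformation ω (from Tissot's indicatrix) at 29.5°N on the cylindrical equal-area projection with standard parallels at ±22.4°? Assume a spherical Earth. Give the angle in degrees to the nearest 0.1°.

6.9°

Cylindrical equal-area (φ₀ = 22.4°): h = cos φ / cos 22.4° along meridians, k = cos 22.4° / cos φ along parallels; h·k = 1.
At 29.5°: h = 0.9414, k = 1.062; principal scales a = 1.062, b = 0.9414.
sin(ω/2) = (a − b)/(a + b) = 0.1209/2.004 = 0.06033, so ω = 2 arcsin(0.06033) ≈ 6.9°.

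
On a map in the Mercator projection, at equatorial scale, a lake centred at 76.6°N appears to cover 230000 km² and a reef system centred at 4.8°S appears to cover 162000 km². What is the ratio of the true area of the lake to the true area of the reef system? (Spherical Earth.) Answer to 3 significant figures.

0.0768

Since Mercator area scale is 1/cos²φ, the true area equals the apparent area multiplied by cos²φ.
True area of lake: 230000 × cos²(76.6°) = 230000 × 0.05371 = 12350 km².
True area of reef system: 162000 × cos²(4.8°) = 162000 × 0.9930 = 160900 km².
Ratio = 12350 / 160900 ≈ 0.0768.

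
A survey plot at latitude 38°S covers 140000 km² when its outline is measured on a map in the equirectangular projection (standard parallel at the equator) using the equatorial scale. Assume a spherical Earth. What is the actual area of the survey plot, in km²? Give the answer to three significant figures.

In the plate carrée (x = Rλ, y = Rφ), meridians are true-scale (h = 1) and parallels are stretched by k = sec φ.
Areal scale = h·k = 1 × sec φ; at 38°, h = 1.000, k = 1.269, so h·k = 1.269.
True area = apparent / (areal scale) = 140000 / 1.269 ≈ 110000 km².

110000 km²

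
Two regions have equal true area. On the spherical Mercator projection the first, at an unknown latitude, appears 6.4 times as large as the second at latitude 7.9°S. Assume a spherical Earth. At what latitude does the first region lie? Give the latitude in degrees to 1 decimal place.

For equal true areas on Mercator, apparent areas scale as sec²φ, so the ratio is cos²φ₂ / cos²φ₁.
cos²φ₂ / cos²φ₁ = 6.4  ⇒  cos φ₁ = cos 7.9° / √6.4 = 0.9905/2.530 = 0.3915.
φ₁ = arccos(0.3915) ≈ 67.0°.

67.0°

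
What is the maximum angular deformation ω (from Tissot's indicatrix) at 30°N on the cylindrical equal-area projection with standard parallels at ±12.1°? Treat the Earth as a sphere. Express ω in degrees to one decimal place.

13.9°

A cylindrical equal-area projection with standard parallel φ₀ has meridian scale h = cos φ / cos φ₀ and parallel scale k = cos φ₀ / cos φ (so areas are preserved, h·k = 1).
At 30°: h = 0.8857, k = 1.129; principal scales a = 1.129, b = 0.8857.
sin(ω/2) = (a − b)/(a + b) = 0.2433/2.015 = 0.1208, so ω = 2 arcsin(0.1208) ≈ 13.9°.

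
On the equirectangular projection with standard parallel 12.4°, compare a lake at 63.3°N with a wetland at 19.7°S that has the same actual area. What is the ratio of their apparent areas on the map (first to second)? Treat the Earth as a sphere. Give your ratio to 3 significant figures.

2.10

The equidistant cylindrical projection with φ₀ = 12.4° has h = 1 (meridians true) and k = cos φ₀ / cos φ along parallels.
Areal scale at 63.3°: h·k = 1.000 × 2.174 = 2.174.
Areal scale at 19.7°: h·k = 1.000 × 1.037 = 1.037.
Ratio = 2.174/1.037 ≈ 2.10.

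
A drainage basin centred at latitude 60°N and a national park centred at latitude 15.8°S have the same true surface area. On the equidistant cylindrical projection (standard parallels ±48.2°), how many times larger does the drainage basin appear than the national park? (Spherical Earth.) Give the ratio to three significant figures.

1.92

With standard parallel φ₀ = 48.2°, the equirectangular projection gives x = Rλ cos φ₀, y = Rφ, so h = 1 and k = cos 48.2° / cos φ.
Areal scale at 60°: h·k = 1.000 × 1.333 = 1.333.
Areal scale at 15.8°: h·k = 1.000 × 0.6927 = 0.6927.
Ratio = 1.333/0.6927 ≈ 1.92.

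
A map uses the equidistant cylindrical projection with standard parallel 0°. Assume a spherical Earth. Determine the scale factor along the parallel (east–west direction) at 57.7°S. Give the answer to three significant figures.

1.87

In the plate carrée (x = Rλ, y = Rφ), meridians are true-scale (h = 1) and parallels are stretched by k = sec φ.
k = 1/cos 57.7° = 1/0.5344 = 1.871.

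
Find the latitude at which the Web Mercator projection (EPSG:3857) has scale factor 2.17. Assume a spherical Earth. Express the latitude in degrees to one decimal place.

Mercator scale is k = sec φ = 1/cos φ.
1/cos φ = 2.17  ⇒  cos φ = 0.4608  ⇒  φ = arccos(0.4608) ≈ 62.6°.

62.6°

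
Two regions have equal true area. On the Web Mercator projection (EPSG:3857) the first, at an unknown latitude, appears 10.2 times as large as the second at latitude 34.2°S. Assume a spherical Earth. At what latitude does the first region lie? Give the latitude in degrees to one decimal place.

Mercator areal scale is sec²φ, so apparent-area ratio = sec²φ₁ / sec²φ₂ = cos²φ₂ / cos²φ₁.
cos²φ₂ / cos²φ₁ = 10.2  ⇒  cos φ₁ = cos 34.2° / √10.2 = 0.8271/3.194 = 0.2590.
φ₁ = arccos(0.2590) ≈ 75.0°.

75.0°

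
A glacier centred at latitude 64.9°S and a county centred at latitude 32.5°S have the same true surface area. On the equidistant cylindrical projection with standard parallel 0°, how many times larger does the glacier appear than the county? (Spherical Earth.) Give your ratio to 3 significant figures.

1.99

For the equirectangular projection with φ₀ = 0 (plate carrée), h = 1 along meridians and k = sec φ along parallels.
Areal scale at 64.9°: h·k = 1.000 × 2.357 = 2.357.
Areal scale at 32.5°: h·k = 1.000 × 1.186 = 1.186.
Ratio = 2.357/1.186 ≈ 1.99.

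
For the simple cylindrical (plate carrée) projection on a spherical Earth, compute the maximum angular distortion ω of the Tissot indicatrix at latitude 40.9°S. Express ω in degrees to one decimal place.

16.0°

Plate carrée maps x = Rλ, y = Rφ. The meridian scale is h = 1 and the parallel scale is k = 1/cos φ = sec φ.
At 40.9°: h = 1.000, k = 1.323; principal scales a = 1.323, b = 1.000.
sin(ω/2) = (a − b)/(a + b) = 0.3230/2.323 = 0.1390, so ω = 2 arcsin(0.1390) ≈ 16.0°.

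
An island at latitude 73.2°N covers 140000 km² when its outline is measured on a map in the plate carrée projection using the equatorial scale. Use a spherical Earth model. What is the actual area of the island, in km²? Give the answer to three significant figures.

Plate carrée maps x = Rλ, y = Rφ. The meridian scale is h = 1 and the parallel scale is k = 1/cos φ = sec φ.
Areal scale = h·k = 1 × sec φ; at 73.2°, h = 1.000, k = 3.460, so h·k = 3.460.
True area = apparent / (areal scale) = 140000 / 3.460 ≈ 40500 km².

40500 km²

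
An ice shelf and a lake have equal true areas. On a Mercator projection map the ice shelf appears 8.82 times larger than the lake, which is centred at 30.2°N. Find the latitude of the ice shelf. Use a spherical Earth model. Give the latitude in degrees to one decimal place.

Mercator areal scale is sec²φ, so apparent-area ratio = sec²φ₁ / sec²φ₂ = cos²φ₂ / cos²φ₁.
cos²φ₂ / cos²φ₁ = 8.82  ⇒  cos φ₁ = cos 30.2° / √8.82 = 0.8643/2.970 = 0.2910.
φ₁ = arccos(0.2910) ≈ 73.1°.

73.1°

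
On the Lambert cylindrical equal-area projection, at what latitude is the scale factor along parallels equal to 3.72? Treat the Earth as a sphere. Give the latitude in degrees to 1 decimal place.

The Lambert cylindrical equal-area projection is the cylindrical equal-area projection with its standard parallel at the equator (φ₀ = 0). For cylindrical equal-area with standard parallel φ₀, h = cos φ / cos φ₀ and k = cos φ₀ / cos φ, so h·k = 1.
k = cos φ₀ / cos φ = 3.72  ⇒  cos φ = cos 0° / 3.72 = 0.2688.
φ = arccos(0.2688) ≈ 74.4°.

74.4°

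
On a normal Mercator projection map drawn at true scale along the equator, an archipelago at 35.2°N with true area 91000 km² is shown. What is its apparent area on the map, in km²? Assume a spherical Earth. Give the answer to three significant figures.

Mercator is conformal, so the point scale is isotropic: h = k = sec φ = 1/cos φ.
Areal scale = k² = sec²φ = 1/cos²(35.2°) = 1/0.8171² = 1.498.
Apparent area = 91000 × 1.498 ≈ 136000 km².

136000 km²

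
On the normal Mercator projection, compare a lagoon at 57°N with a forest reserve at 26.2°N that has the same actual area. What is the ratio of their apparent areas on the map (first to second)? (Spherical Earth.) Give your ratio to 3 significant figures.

2.71

Mercator areal scale is sec²φ.
At 57°: sec²(57°) = 1/0.5446² = 3.371.
At 26.2°: sec²(26.2°) = 1/0.8973² = 1.242.
Ratio = 3.371/1.242 = cos²(26.2°)/cos²(57°) ≈ 2.71.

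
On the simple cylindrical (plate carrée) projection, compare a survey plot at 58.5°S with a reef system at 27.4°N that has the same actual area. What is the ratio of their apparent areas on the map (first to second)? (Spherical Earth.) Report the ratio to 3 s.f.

Plate carrée maps x = Rλ, y = Rφ. The meridian scale is h = 1 and the parallel scale is k = 1/cos φ = sec φ.
Areal scale at 58.5°: h·k = 1.000 × 1.914 = 1.914.
Areal scale at 27.4°: h·k = 1.000 × 1.126 = 1.126.
Ratio = 1.914/1.126 ≈ 1.70.

1.70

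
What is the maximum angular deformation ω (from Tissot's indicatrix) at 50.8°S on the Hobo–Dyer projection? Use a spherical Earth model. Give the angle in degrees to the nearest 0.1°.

25.8°

Hobo–Dyer is a cylindrical equal-area projection with standard parallels at ±37.5°. Cylindrical equal-area (φ₀ = 37.5°): h = cos φ / cos 37.5° along meridians, k = cos 37.5° / cos φ along parallels; h·k = 1.
At 50.8°: h = 0.7967, k = 1.255; principal scales a = 1.255, b = 0.7967.
sin(ω/2) = (a − b)/(a + b) = 0.4586/2.052 = 0.2235, so ω = 2 arcsin(0.2235) ≈ 25.8°.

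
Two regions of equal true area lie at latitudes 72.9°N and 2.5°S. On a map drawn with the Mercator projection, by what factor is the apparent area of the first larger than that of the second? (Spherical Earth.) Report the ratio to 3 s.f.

Mercator areal scale is sec²φ.
At 72.9°: sec²(72.9°) = 1/0.2940² = 11.57.
At 2.5°: sec²(2.5°) = 1/0.9990² = 1.002.
Ratio = 11.57/1.002 = cos²(2.5°)/cos²(72.9°) ≈ 11.5.

11.5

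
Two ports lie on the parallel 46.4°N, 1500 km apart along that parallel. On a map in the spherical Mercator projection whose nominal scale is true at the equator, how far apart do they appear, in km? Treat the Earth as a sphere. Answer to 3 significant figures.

2180 km

The Mercator projection is conformal; its linear scale factor is the same in every direction and equals sec φ = 1/cos φ.
Along the parallel, k = sec 46.4° = 1/0.6896 = 1.450.
Map distance = 1500 × 1.450 ≈ 2180 km.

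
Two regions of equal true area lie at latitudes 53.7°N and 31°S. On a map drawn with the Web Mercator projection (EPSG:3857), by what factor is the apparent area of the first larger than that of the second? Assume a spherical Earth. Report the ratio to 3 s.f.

Mercator is conformal with k = sec φ, so areal scale = k² = sec²φ.
At 53.7°: sec²(53.7°) = 1/0.5920² = 2.853.
At 31°: sec²(31°) = 1/0.8572² = 1.361.
Ratio = 2.853/1.361 = cos²(31°)/cos²(53.7°) ≈ 2.10.

2.10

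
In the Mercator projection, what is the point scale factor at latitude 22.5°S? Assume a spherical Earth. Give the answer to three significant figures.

1.08

Mercator is conformal, so the point scale is isotropic: h = k = sec φ = 1/cos φ.
k = 1/cos 22.5° = 1/0.9239 = 1.082.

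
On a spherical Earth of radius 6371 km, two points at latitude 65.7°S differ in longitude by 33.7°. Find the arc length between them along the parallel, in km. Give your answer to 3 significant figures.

1540 km

Arc length along a parallel = R cos φ · Δλ (with Δλ in radians).
= 6371 × cos 65.7° × (33.7° × π/180) = 6371 × 0.4115 × 0.5882 ≈ 1540 km.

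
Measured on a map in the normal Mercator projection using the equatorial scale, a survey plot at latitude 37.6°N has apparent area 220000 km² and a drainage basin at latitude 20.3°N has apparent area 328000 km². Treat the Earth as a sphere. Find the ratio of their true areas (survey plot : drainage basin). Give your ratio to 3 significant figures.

0.479

Since Mercator area scale is 1/cos²φ, the true area equals the apparent area multiplied by cos²φ.
True area of survey plot: 220000 × cos²(37.6°) = 220000 × 0.6277 = 138100 km².
True area of drainage basin: 328000 × cos²(20.3°) = 328000 × 0.8796 = 288500 km².
Ratio = 138100 / 288500 ≈ 0.479.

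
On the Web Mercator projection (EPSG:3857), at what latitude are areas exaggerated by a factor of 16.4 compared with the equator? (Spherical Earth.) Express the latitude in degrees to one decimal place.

Mercator areal scale is sec²φ.
sec²φ = 16.4  ⇒  cos²φ = 0.06098  ⇒  cos φ = 0.2469.
φ = arccos(0.2469) ≈ 75.7°.

75.7°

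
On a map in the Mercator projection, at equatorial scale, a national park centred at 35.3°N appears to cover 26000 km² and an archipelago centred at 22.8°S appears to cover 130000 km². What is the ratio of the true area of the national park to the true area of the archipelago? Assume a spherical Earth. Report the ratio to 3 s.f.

0.157

Mercator's areal exaggeration is sec²φ; hence true area = (apparent area) · cos²φ.
True area of national park: 26000 × cos²(35.3°) = 26000 × 0.6661 = 17320 km².
True area of archipelago: 130000 × cos²(22.8°) = 130000 × 0.8498 = 110500 km².
Ratio = 17320 / 110500 ≈ 0.157.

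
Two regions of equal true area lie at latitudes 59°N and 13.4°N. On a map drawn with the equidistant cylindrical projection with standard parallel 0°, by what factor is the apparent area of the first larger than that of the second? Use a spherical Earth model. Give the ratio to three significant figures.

In the plate carrée (x = Rλ, y = Rφ), meridians are true-scale (h = 1) and parallels are stretched by k = sec φ.
Areal scale at 59°: h·k = 1.000 × 1.942 = 1.942.
Areal scale at 13.4°: h·k = 1.000 × 1.028 = 1.028.
Ratio = 1.942/1.028 ≈ 1.89.

1.89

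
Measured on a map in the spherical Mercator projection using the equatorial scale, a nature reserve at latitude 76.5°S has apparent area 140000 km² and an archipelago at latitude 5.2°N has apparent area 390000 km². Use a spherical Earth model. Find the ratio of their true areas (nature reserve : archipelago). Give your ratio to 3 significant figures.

On Mercator the areal scale is sec²φ, so true area = apparent × cos²φ.
True area of nature reserve: 140000 × cos²(76.5°) = 140000 × 0.05450 = 7630 km².
True area of archipelago: 390000 × cos²(5.2°) = 390000 × 0.9918 = 386800 km².
Ratio = 7630 / 386800 ≈ 0.0197.

0.0197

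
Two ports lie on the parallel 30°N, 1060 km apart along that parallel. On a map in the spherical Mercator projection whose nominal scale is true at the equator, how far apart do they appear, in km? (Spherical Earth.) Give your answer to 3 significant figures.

1220 km

Mercator is conformal, so the point scale is isotropic: h = k = sec φ = 1/cos φ.
Along the parallel, k = sec 30° = 1/0.8660 = 1.155.
Map distance = 1060 × 1.155 ≈ 1220 km.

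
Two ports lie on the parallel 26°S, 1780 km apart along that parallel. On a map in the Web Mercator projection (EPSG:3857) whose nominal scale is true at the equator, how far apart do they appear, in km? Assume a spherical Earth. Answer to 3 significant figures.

The Mercator projection is conformal; its linear scale factor is the same in every direction and equals sec φ = 1/cos φ.
Along the parallel, k = sec 26° = 1/0.8988 = 1.113.
Map distance = 1780 × 1.113 ≈ 1980 km.

1980 km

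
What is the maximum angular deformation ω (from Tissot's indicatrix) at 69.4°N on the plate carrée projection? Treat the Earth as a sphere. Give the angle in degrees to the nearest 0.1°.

57.3°

In the plate carrée (x = Rλ, y = Rφ), meridians are true-scale (h = 1) and parallels are stretched by k = sec φ.
At 69.4°: h = 1.000, k = 2.842; principal scales a = 2.842, b = 1.000.
sin(ω/2) = (a − b)/(a + b) = 1.842/3.842 = 0.4795, so ω = 2 arcsin(0.4795) ≈ 57.3°.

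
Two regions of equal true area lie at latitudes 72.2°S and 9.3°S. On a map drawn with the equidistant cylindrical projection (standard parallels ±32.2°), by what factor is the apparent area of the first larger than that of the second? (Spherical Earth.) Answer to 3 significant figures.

3.23

With standard parallel φ₀ = 32.2°, the equirectangular projection gives x = Rλ cos φ₀, y = Rφ, so h = 1 and k = cos 32.2° / cos φ.
Areal scale at 72.2°: h·k = 1.000 × 2.768 = 2.768.
Areal scale at 9.3°: h·k = 1.000 × 0.8575 = 0.8575.
Ratio = 2.768/0.8575 ≈ 3.23.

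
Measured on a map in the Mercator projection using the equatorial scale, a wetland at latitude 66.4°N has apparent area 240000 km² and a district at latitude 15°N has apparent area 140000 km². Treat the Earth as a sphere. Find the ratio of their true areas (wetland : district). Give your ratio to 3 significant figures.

0.294

Mercator's areal exaggeration is sec²φ; hence true area = (apparent area) · cos²φ.
True area of wetland: 240000 × cos²(66.4°) = 240000 × 0.1603 = 38470 km².
True area of district: 140000 × cos²(15°) = 140000 × 0.9330 = 130600 km².
Ratio = 38470 / 130600 ≈ 0.294.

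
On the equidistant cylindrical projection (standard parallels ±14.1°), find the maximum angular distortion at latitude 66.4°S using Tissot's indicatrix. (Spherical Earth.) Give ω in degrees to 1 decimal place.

49.1°

The equidistant cylindrical projection with φ₀ = 14.1° has h = 1 (meridians true) and k = cos φ₀ / cos φ along parallels.
At 66.4°: h = 1.000, k = 2.423; principal scales a = 2.423, b = 1.000.
sin(ω/2) = (a − b)/(a + b) = 1.423/3.423 = 0.4156, so ω = 2 arcsin(0.4156) ≈ 49.1°.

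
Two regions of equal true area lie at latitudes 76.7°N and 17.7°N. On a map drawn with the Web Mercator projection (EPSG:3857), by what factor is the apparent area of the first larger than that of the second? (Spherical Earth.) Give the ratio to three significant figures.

Mercator is conformal with k = sec φ, so areal scale = k² = sec²φ.
At 76.7°: sec²(76.7°) = 1/0.2300² = 18.90.
At 17.7°: sec²(17.7°) = 1/0.9527² = 1.102.
Ratio = 18.90/1.102 = cos²(17.7°)/cos²(76.7°) ≈ 17.1.

17.1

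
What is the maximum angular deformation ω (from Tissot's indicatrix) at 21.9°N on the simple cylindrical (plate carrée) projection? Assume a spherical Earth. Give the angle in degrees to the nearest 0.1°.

Plate carrée maps x = Rλ, y = Rφ. The meridian scale is h = 1 and the parallel scale is k = 1/cos φ = sec φ.
At 21.9°: h = 1.000, k = 1.078; principal scales a = 1.078, b = 1.000.
sin(ω/2) = (a − b)/(a + b) = 0.07778/2.078 = 0.03743, so ω = 2 arcsin(0.03743) ≈ 4.3°.

4.3°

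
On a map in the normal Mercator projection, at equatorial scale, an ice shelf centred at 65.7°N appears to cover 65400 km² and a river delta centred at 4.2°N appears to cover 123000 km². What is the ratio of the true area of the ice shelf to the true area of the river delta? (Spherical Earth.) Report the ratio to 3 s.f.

Mercator's areal exaggeration is sec²φ; hence true area = (apparent area) · cos²φ.
True area of ice shelf: 65400 × cos²(65.7°) = 65400 × 0.1693 = 11080 km².
True area of river delta: 123000 × cos²(4.2°) = 123000 × 0.9946 = 122300 km².
Ratio = 11080 / 122300 ≈ 0.0905.

0.0905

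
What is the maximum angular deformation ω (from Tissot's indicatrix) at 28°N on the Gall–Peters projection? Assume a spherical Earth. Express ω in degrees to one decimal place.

25.2°

Gall–Peters is a cylindrical equal-area projection with standard parallels at ±45°. A cylindrical equal-area projection with standard parallel φ₀ has meridian scale h = cos φ / cos φ₀ and parallel scale k = cos φ₀ / cos φ (so areas are preserved, h·k = 1).
At 28°: h = 1.249, k = 0.8008; principal scales a = 1.249, b = 0.8008.
sin(ω/2) = (a − b)/(a + b) = 0.4478/2.050 = 0.2185, so ω = 2 arcsin(0.2185) ≈ 25.2°.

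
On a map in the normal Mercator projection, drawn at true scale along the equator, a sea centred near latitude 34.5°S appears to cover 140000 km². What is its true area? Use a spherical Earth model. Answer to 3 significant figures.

For Mercator, h = k = sec φ (a conformal cylindrical projection has a single point scale, 1/cos φ).
Areal scale = k² = sec²φ = 1/cos²(34.5°) = 1/0.8241² = 1.472.
True area = apparent / (areal scale) = 140000 / 1.472 ≈ 95100 km².

95100 km²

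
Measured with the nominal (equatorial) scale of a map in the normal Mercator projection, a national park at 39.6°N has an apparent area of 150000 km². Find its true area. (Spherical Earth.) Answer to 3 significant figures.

For Mercator, h = k = sec φ (a conformal cylindrical projection has a single point scale, 1/cos φ).
Areal scale = k² = sec²φ = 1/cos²(39.6°) = 1/0.7705² = 1.684.
True area = apparent / (areal scale) = 150000 / 1.684 ≈ 89100 km².

89100 km²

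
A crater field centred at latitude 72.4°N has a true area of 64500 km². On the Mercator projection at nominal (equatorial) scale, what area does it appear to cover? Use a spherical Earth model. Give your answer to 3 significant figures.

705000 km²

For Mercator, h = k = sec φ (a conformal cylindrical projection has a single point scale, 1/cos φ).
Areal scale = k² = sec²φ = 1/cos²(72.4°) = 1/0.3024² = 10.94.
Apparent area = 64500 × 10.94 ≈ 705000 km².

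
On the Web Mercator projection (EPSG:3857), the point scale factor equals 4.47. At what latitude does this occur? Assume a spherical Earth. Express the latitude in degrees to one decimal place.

77.1°

Mercator scale is k = sec φ = 1/cos φ.
1/cos φ = 4.47  ⇒  cos φ = 0.2237  ⇒  φ = arccos(0.2237) ≈ 77.1°.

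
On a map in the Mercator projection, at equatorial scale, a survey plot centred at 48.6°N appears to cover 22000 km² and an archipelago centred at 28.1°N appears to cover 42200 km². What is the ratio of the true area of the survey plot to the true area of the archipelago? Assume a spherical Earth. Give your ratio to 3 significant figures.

Mercator's areal exaggeration is sec²φ; hence true area = (apparent area) · cos²φ.
True area of survey plot: 22000 × cos²(48.6°) = 22000 × 0.4373 = 9621 km².
True area of archipelago: 42200 × cos²(28.1°) = 42200 × 0.7781 = 32840 km².
Ratio = 9621 / 32840 ≈ 0.293.

0.293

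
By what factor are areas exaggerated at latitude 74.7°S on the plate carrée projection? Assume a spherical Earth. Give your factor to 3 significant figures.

3.79

For the equirectangular projection with φ₀ = 0 (plate carrée), h = 1 along meridians and k = sec φ along parallels.
Areal scale = h·k = 1 × sec φ; at 74.7°, h = 1.000, k = 3.790, so h·k = 3.790.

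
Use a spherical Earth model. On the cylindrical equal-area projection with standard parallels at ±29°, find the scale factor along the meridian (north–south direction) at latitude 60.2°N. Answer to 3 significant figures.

For cylindrical equal-area with standard parallel φ₀, h = cos φ / cos φ₀ and k = cos φ₀ / cos φ, so h·k = 1.
h = cos 60.2° / cos 29° = 0.4970/0.8746 = 0.5682.

0.568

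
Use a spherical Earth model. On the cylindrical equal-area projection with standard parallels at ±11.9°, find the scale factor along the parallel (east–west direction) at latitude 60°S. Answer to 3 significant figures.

A cylindrical equal-area projection with standard parallel φ₀ has meridian scale h = cos φ / cos φ₀ and parallel scale k = cos φ₀ / cos φ (so areas are preserved, h·k = 1).
k = cos 11.9° / cos 60° = 0.9785/0.5000 = 1.957.

1.96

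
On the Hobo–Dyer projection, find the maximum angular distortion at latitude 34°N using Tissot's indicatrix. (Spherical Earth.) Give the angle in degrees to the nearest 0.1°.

Hobo–Dyer is a cylindrical equal-area projection with standard parallels at ±37.5°. A cylindrical equal-area projection with standard parallel φ₀ has meridian scale h = cos φ / cos φ₀ and parallel scale k = cos φ₀ / cos φ (so areas are preserved, h·k = 1).
At 34°: h = 1.045, k = 0.9570; principal scales a = 1.045, b = 0.9570.
sin(ω/2) = (a − b)/(a + b) = 0.08802/2.002 = 0.04397, so ω = 2 arcsin(0.04397) ≈ 5.0°.

5.0°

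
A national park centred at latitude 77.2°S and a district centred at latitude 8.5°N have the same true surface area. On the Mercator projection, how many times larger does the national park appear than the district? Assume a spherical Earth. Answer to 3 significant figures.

19.9

Mercator areal scale is sec²φ.
At 77.2°: sec²(77.2°) = 1/0.2215² = 20.37.
At 8.5°: sec²(8.5°) = 1/0.9890² = 1.022.
Ratio = 20.37/1.022 = cos²(8.5°)/cos²(77.2°) ≈ 19.9.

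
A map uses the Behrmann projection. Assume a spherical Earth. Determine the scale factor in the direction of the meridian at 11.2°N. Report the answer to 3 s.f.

Behrmann is a cylindrical equal-area projection with standard parallels at ±30°. A cylindrical equal-area projection with standard parallel φ₀ has meridian scale h = cos φ / cos φ₀ and parallel scale k = cos φ₀ / cos φ (so areas are preserved, h·k = 1).
h = cos 11.2° / cos 30° = 0.9810/0.8660 = 1.133.

1.13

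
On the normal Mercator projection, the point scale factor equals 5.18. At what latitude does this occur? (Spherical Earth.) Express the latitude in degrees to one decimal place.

Mercator scale is k = sec φ = 1/cos φ.
1/cos φ = 5.18  ⇒  cos φ = 0.1931  ⇒  φ = arccos(0.1931) ≈ 78.9°.

78.9°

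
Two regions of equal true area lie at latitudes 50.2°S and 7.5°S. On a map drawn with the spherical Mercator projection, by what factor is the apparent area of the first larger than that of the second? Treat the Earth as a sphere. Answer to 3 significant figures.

On Mercator, area is exaggerated by sec²φ = 1/cos²φ.
At 50.2°: sec²(50.2°) = 1/0.6401² = 2.441.
At 7.5°: sec²(7.5°) = 1/0.9914² = 1.017.
Ratio = 2.441/1.017 = cos²(7.5°)/cos²(50.2°) ≈ 2.40.

2.40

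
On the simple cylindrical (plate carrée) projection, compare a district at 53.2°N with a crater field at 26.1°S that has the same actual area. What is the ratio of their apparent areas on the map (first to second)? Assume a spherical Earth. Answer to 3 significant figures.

1.50

For the equirectangular projection with φ₀ = 0 (plate carrée), h = 1 along meridians and k = sec φ along parallels.
Areal scale at 53.2°: h·k = 1.000 × 1.669 = 1.669.
Areal scale at 26.1°: h·k = 1.000 × 1.114 = 1.114.
Ratio = 1.669/1.114 ≈ 1.50.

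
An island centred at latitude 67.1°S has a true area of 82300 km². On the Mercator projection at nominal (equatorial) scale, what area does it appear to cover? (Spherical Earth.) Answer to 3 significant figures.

544000 km²

Mercator is conformal, so the point scale is isotropic: h = k = sec φ = 1/cos φ.
Areal scale = k² = sec²φ = 1/cos²(67.1°) = 1/0.3891² = 6.604.
Apparent area = 82300 × 6.604 ≈ 544000 km².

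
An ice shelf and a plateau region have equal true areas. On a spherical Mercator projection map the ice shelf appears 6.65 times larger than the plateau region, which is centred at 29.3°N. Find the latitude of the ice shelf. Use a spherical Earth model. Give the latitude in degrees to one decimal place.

70.2°

Mercator areal scale is sec²φ, so apparent-area ratio = sec²φ₁ / sec²φ₂ = cos²φ₂ / cos²φ₁.
cos²φ₂ / cos²φ₁ = 6.65  ⇒  cos φ₁ = cos 29.3° / √6.65 = 0.8721/2.579 = 0.3382.
φ₁ = arccos(0.3382) ≈ 70.2°.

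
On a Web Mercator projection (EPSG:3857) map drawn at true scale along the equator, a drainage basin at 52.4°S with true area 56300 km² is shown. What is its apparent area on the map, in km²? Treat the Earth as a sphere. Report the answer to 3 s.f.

151000 km²

For Mercator, h = k = sec φ (a conformal cylindrical projection has a single point scale, 1/cos φ).
Areal scale = k² = sec²φ = 1/cos²(52.4°) = 1/0.6101² = 2.686.
Apparent area = 56300 × 2.686 ≈ 151000 km².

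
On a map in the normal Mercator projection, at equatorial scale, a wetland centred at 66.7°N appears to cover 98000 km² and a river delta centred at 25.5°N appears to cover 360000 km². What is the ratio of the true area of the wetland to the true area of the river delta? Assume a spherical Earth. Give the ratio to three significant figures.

Since Mercator area scale is 1/cos²φ, the true area equals the apparent area multiplied by cos²φ.
True area of wetland: 98000 × cos²(66.7°) = 98000 × 0.1565 = 15330 km².
True area of river delta: 360000 × cos²(25.5°) = 360000 × 0.8147 = 293300 km².
Ratio = 15330 / 293300 ≈ 0.0523.

0.0523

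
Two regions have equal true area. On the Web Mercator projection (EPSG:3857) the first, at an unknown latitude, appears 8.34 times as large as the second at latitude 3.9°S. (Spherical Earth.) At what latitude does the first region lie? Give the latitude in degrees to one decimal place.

For equal true areas on Mercator, apparent areas scale as sec²φ, so the ratio is cos²φ₂ / cos²φ₁.
cos²φ₂ / cos²φ₁ = 8.34  ⇒  cos φ₁ = cos 3.9° / √8.34 = 0.9977/2.888 = 0.3455.
φ₁ = arccos(0.3455) ≈ 69.8°.

69.8°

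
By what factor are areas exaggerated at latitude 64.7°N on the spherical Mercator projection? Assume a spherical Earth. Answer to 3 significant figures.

5.48

The Mercator projection is conformal; its linear scale factor is the same in every direction and equals sec φ = 1/cos φ.
Areal scale = k² = sec²φ = 1/cos²(64.7°) = 1/0.4274² = 5.475.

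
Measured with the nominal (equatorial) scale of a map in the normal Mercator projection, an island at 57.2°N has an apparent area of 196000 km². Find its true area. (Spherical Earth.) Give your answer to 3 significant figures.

57500 km²

The Mercator projection is conformal; its linear scale factor is the same in every direction and equals sec φ = 1/cos φ.
Areal scale = k² = sec²φ = 1/cos²(57.2°) = 1/0.5417² = 3.408.
True area = apparent / (areal scale) = 196000 / 3.408 ≈ 57500 km².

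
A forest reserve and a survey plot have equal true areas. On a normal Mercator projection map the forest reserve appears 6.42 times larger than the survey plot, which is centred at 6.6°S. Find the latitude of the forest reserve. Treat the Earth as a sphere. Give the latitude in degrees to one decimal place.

On Mercator, (apparent₁)/(apparent₂) = sec²φ₁ / sec²φ₂ when true areas are equal.
cos²φ₂ / cos²φ₁ = 6.42  ⇒  cos φ₁ = cos 6.6° / √6.42 = 0.9934/2.534 = 0.3921.
φ₁ = arccos(0.3921) ≈ 66.9°.

66.9°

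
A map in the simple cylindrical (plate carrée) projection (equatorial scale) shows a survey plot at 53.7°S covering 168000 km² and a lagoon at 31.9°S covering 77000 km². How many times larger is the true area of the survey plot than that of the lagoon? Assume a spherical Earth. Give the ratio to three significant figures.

1.52

Plate carrée has h = 1 and k = sec φ, giving areal scale sec φ; true area = (apparent area) · cos φ.
True area of survey plot: 168000 × cos(53.7°) = 168000 × 0.5920 = 99460 km².
True area of lagoon: 77000 × cos(31.9°) = 77000 × 0.8490 = 65370 km².
Ratio = 99460 / 65370 ≈ 1.52.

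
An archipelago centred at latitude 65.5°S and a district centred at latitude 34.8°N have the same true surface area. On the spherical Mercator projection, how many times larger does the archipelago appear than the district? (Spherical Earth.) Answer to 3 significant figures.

3.92

Mercator is conformal with k = sec φ, so areal scale = k² = sec²φ.
At 65.5°: sec²(65.5°) = 1/0.4147² = 5.815.
At 34.8°: sec²(34.8°) = 1/0.8211² = 1.483.
Ratio = 5.815/1.483 = cos²(34.8°)/cos²(65.5°) ≈ 3.92.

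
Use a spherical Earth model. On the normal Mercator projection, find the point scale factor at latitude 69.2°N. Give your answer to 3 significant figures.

2.82

The Mercator projection is conformal; its linear scale factor is the same in every direction and equals sec φ = 1/cos φ.
k = 1/cos 69.2° = 1/0.3551 = 2.816.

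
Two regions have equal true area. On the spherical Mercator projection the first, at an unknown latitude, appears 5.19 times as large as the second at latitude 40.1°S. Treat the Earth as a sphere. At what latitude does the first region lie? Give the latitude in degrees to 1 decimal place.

70.4°

Mercator areal scale is sec²φ, so apparent-area ratio = sec²φ₁ / sec²φ₂ = cos²φ₂ / cos²φ₁.
cos²φ₂ / cos²φ₁ = 5.19  ⇒  cos φ₁ = cos 40.1° / √5.19 = 0.7649/2.278 = 0.3358.
φ₁ = arccos(0.3358) ≈ 70.4°.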